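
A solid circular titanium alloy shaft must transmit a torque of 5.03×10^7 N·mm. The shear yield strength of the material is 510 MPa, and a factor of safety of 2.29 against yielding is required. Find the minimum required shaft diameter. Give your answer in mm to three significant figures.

d = 105 mm

Allowable shear stress τ_allow = 510/2.29 = 222.7 MPa.
For a solid shaft τ = 16T/(πd³), so d³ = 16T/(π τ_allow) = 16×5.0300×10^7/(π×222.7) = 1.150×10^6 mm³.
d = (1.150×10^6)^(1/3) = 104.8 mm.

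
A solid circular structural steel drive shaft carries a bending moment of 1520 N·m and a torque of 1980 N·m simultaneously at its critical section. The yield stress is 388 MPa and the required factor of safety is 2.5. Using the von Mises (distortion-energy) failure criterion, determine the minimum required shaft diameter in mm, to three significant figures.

σ_allow = σ_y/n = 388/2.5 = 155.2 MPa.
For a solid shaft σ_b = 32M/(πd³) and τ = 16T/(πd³), so the von Mises stress is σ' = (16/πd³)·√(4M²+3T²).
√(4M²+3T²) = √(4×(1.520×10^6)² + 3×(1.980×10^6)²) = 4.583×10^6 N·mm.
d³ = 16×4.583×10^6/(π×155.2) = 150400 mm³.
d = 53.18 mm.

d = 53.2 mm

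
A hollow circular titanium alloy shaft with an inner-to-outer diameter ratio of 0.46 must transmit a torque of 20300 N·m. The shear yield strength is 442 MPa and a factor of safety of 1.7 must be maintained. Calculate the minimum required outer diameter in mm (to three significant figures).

d_o = 74.7 mm

τ_allow = 442/1.7 = 260.0 MPa.
For a hollow shaft τ = 16T/[πd_o³(1−k⁴)] with k = 0.46, so 1−k⁴ = 0.9552.
d_o³ = 16T/[π τ_allow (1−k⁴)] = 16×2.0300×10^7/(π×260.0×0.9552) = 416300 mm³.
d_o = 74.67 mm.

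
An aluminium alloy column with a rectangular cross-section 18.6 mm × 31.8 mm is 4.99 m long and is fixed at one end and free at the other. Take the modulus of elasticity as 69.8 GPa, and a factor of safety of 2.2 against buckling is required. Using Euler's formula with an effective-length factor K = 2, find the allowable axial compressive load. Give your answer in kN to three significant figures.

P_allow = 0.0536 kN

Buckling occurs about the weak axis: I_min = h·b³/12 = 31.8×18.6³/12 = 17050 mm⁴ (b = 18.6 mm is the smaller dimension).
Effective length L_e = KL = 2×4.99 m = 9980 mm.
Euler critical load P_cr = π²EI/L_e² = π²×69800×17050/9980² = 117.9 N.
P_allow = P_cr/n = 117.9/2.2 = 53.61 N.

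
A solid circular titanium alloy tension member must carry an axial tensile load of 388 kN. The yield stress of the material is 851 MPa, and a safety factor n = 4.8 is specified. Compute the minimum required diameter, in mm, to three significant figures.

Allowable stress σ_allow = 851/4.8 = 177.3 MPa.
Required area A = F/σ_allow = 388000/177.3 = 2188 mm².
A = πd²/4 → d = √(4A/π) = 52.79 mm.

d = 52.8 mm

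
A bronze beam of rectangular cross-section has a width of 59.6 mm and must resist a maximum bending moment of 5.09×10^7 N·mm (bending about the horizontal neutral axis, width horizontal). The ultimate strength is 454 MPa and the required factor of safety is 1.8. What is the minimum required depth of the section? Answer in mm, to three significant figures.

h = 143 mm

σ_allow = 454/1.8 = 252.2 MPa.
For a rectangular section σ = 6M/(bh²), so h² = 6M/(b σ_allow) = 6×5.0900×10^7/(59.6×252.2) = 20320 mm².
h = 142.5 mm.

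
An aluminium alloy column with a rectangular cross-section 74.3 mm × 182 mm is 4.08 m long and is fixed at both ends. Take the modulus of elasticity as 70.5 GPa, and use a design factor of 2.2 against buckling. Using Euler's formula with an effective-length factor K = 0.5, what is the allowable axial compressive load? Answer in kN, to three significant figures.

Buckling occurs about the weak axis: I_min = h·b³/12 = 182×74.3³/12 = 6.221×10^6 mm⁴ (b = 74.3 mm is the smaller dimension).
Effective length L_e = KL = 0.5×4.08 m = 2040 mm.
Euler critical load P_cr = π²EI/L_e² = π²×70500×6.221×10^6/2040² = 1.040×10^6 N.
P_allow = P_cr/n = 1.040×10^6/2.2 = 472800 N.

P_allow = 473 kN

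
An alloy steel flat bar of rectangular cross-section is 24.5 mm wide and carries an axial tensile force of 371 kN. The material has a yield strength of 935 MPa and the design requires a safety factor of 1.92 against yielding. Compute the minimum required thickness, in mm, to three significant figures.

t = 31.1 mm

σ_allow = 935/1.92 = 487.0 MPa.
Required area A = F/σ_allow = 371000/487.0 = 761.8 mm².
t = A/w = 761.8/24.5 = 31.10 mm.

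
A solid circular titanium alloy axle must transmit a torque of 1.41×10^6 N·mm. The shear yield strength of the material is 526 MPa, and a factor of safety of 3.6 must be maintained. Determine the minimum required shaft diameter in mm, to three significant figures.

d = 36.6 mm

Allowable shear stress τ_allow = 526/3.6 = 146.1 MPa.
For a solid shaft τ = 16T/(πd³), so d³ = 16T/(π τ_allow) = 16×1410000/(π×146.1) = 49150 mm³.
d = (49150)^(1/3) = 36.63 mm.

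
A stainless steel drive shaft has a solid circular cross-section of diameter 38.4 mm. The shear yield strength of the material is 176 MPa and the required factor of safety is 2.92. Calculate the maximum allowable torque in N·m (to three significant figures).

τ_allow = 176/2.92 = 60.27 MPa.
For a solid shaft T_allow = τ_allow·πd³/16; πd³/16 = π×38.4³/16 = 11120 mm³.
T_allow = 60.27×11120 = 670100 N·mm = 670.1 N·m.

T_allow = 670 N·m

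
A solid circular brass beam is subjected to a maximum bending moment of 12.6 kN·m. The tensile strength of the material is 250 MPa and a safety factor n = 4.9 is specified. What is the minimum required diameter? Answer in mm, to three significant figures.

d = 136 mm

σ_allow = 250/4.9 = 51.02 MPa.
For a solid circular section σ = 32M/(πd³), so d³ = 32M/(π σ_allow) = 32×1.2600×10^7/(π×51.02) = 2.516×10^6 mm³.
d = 136.0 mm.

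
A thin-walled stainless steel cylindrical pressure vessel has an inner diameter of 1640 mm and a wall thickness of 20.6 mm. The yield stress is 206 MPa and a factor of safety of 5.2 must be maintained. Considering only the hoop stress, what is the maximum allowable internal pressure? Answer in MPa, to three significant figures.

p_allow = 0.995 MPa

σ_allow = 206/5.2 = 39.62 MPa.
σ_h = pD/(2t) → p_allow = 2σ_allow t/D = 2×39.62×20.6/1640 = 0.9952 MPa.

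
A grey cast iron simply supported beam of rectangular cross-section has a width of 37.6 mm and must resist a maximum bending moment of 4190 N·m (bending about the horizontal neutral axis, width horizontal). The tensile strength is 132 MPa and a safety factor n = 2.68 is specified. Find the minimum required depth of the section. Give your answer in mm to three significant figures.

h = 117 mm

σ_allow = 132/2.68 = 49.25 MPa.
For a rectangular section σ = 6M/(bh²), so h² = 6M/(b σ_allow) = 6×4190000/(37.6×49.25) = 13570 mm².
h = 116.5 mm.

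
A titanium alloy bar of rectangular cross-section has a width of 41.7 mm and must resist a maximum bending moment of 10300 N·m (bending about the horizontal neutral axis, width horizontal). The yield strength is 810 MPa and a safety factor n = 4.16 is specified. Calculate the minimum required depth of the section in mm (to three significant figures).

σ_allow = 810/4.16 = 194.7 MPa.
For a rectangular section σ = 6M/(bh²), so h² = 6M/(b σ_allow) = 6×1.0300×10^7/(41.7×194.7) = 7611 mm².
h = 87.24 mm.

h = 87.2 mm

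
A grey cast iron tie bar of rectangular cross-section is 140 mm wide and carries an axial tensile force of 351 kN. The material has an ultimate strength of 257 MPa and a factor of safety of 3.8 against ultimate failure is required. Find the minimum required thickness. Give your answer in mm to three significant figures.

σ_allow = 257/3.8 = 67.63 MPa.
Required area A = F/σ_allow = 351000/67.63 = 5190 mm².
t = A/w = 5190/140 = 37.07 mm.

t = 37.1 mm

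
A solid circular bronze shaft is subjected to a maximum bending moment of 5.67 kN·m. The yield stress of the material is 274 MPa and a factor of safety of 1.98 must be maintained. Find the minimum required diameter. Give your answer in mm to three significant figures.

d = 74.7 mm

σ_allow = 274/1.98 = 138.4 MPa.
For a solid circular section σ = 32M/(πd³), so d³ = 32M/(π σ_allow) = 32×5670000/(π×138.4) = 417300 mm³.
d = 74.73 mm.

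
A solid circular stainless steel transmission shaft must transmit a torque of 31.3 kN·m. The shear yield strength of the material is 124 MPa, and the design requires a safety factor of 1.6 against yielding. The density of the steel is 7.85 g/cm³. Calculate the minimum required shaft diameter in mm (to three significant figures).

d = 127 mm

Allowable shear stress τ_allow = 124/1.6 = 77.50 MPa.
For a solid shaft τ = 16T/(πd³), so d³ = 16T/(π τ_allow) = 16×3.1300×10^7/(π×77.50) = 2.057×10^6 mm³.
d = (2.057×10^6)^(1/3) = 127.2 mm.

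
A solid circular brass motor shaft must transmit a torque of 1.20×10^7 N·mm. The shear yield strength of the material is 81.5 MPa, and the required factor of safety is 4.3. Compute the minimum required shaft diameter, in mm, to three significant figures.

Allowable shear stress τ_allow = 81.5/4.3 = 18.95 MPa.
For a solid shaft τ = 16T/(πd³), so d³ = 16T/(π τ_allow) = 16×1.2000×10^7/(π×18.95) = 3.224×10^6 mm³.
d = (3.224×10^6)^(1/3) = 147.7 mm.

d = 148 mm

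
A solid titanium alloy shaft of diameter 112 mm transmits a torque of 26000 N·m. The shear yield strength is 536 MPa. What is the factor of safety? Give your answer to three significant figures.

n = 5.69

τ = 16T/(πd³) = 16×2.6000×10^7/(π×112³) = 94.25 MPa.
n = τ_limit/τ = 536/94.25 = 5.687.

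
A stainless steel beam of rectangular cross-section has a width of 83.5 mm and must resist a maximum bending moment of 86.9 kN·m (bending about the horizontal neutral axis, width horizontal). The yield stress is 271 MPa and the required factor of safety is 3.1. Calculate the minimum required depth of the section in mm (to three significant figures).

h = 267 mm

σ_allow = 271/3.1 = 87.42 MPa.
For a rectangular section σ = 6M/(bh²), so h² = 6M/(b σ_allow) = 6×8.6900×10^7/(83.5×87.42) = 71430 mm².
h = 267.3 mm.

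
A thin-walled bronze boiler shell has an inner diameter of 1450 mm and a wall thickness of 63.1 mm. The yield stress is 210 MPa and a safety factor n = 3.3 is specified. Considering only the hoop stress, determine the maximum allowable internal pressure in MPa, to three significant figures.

p_allow = 5.54 MPa

σ_allow = 210/3.3 = 63.64 MPa.
σ_h = pD/(2t) → p_allow = 2σ_allow t/D = 2×63.64×63.1/1450 = 5.539 MPa.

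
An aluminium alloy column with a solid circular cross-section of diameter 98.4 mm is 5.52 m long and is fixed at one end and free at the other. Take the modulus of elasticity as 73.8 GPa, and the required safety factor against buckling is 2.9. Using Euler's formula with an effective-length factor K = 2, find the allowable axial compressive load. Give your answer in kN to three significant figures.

I = πd⁴/64 = π×98.4⁴/64 = 4.602×10^6 mm⁴.
Effective length L_e = KL = 2×5.52 m = 11040 mm.
Euler critical load P_cr = π²EI/L_e² = π²×73800×4.602×10^6/11040² = 27500 N.
P_allow = P_cr/n = 27500/2.9 = 9484 N.

P_allow = 9.48 kN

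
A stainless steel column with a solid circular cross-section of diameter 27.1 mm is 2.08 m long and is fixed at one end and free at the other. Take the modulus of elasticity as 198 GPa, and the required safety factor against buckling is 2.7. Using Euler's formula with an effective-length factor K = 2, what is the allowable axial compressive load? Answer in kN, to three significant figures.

P_allow = 1.11 kN

I = πd⁴/64 = π×27.1⁴/64 = 26480 mm⁴.
Effective length L_e = KL = 2×2.08 m = 4160 mm.
Euler critical load P_cr = π²EI/L_e² = π²×198000×26480/4160² = 2990 N.
P_allow = P_cr/n = 2990/2.7 = 1107 N.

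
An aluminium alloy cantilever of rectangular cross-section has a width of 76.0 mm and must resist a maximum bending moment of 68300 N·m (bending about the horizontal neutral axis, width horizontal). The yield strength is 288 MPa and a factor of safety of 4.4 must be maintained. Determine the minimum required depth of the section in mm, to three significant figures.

h = 287 mm

σ_allow = 288/4.4 = 65.45 MPa.
For a rectangular section σ = 6M/(bh²), so h² = 6M/(b σ_allow) = 6×6.8300×10^7/(76.0×65.45) = 82380 mm².
h = 287.0 mm.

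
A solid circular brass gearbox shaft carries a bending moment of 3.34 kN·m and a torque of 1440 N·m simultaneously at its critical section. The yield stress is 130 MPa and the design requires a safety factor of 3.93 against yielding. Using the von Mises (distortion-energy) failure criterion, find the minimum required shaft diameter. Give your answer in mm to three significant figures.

σ_allow = σ_y/n = 130/3.93 = 33.08 MPa.
For a solid shaft σ_b = 32M/(πd³) and τ = 16T/(πd³), so the von Mises stress is σ' = (16/πd³)·√(4M²+3T²).
√(4M²+3T²) = √(4×(3.340×10^6)² + 3×(1.440×10^6)²) = 7.130×10^6 N·mm.
d³ = 16×7.130×10^6/(π×33.08) = 1.098×10^6 mm³.
d = 103.2 mm.

d = 103 mm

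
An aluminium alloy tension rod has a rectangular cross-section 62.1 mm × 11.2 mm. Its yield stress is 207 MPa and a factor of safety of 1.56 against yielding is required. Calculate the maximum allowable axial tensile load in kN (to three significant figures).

F_allow = 92.3 kN

σ_allow = 207/1.56 = 132.7 MPa.
A = 62.1×11.2 = 695.5 mm².
F_allow = σ_allow × A = 132.7×695.5 = 92290 N.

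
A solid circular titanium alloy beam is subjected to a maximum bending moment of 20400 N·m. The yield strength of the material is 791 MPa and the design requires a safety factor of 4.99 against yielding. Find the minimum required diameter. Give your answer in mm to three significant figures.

d = 109 mm

σ_allow = 791/4.99 = 158.5 MPa.
For a solid circular section σ = 32M/(πd³), so d³ = 32M/(π σ_allow) = 32×2.0400×10^7/(π×158.5) = 1.311×10^6 mm³.
d = 109.4 mm.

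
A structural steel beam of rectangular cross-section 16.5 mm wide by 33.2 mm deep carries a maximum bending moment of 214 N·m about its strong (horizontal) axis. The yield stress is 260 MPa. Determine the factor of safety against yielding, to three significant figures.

n = 3.68

Section modulus S = bh²/6 = 16.5×33.2²/6 = 3031 mm³.
σ = M/S = 214000/3031 = 70.60 MPa.
n = 260/70.60 = 3.683.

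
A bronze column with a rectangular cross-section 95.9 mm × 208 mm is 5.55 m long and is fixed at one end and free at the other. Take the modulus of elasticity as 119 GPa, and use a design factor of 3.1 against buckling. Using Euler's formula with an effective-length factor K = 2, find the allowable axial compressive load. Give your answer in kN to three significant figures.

Buckling occurs about the weak axis: I_min = h·b³/12 = 208×95.9³/12 = 1.529×10^7 mm⁴ (b = 95.9 mm is the smaller dimension).
Effective length L_e = KL = 2×5.55 m = 11100 mm.
Euler critical load P_cr = π²EI/L_e² = π²×119000×1.529×10^7/11100² = 145700 N.
P_allow = P_cr/n = 145700/3.1 = 47010 N.

P_allow = 47.0 kN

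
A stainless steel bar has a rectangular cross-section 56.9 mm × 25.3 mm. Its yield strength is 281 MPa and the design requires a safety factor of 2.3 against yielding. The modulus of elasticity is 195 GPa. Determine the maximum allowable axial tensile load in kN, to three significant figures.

σ_allow = 281/2.3 = 122.2 MPa.
A = 56.9×25.3 = 1440 mm².
F_allow = σ_allow × A = 122.2×1440 = 175900 N.

F_allow = 176 kN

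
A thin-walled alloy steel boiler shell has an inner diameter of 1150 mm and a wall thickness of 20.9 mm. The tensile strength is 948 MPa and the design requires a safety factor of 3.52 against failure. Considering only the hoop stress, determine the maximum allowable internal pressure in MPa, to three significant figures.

p_allow = 9.79 MPa

σ_allow = 948/3.52 = 269.3 MPa.
σ_h = pD/(2t) → p_allow = 2σ_allow t/D = 2×269.3×20.9/1150 = 9.789 MPa.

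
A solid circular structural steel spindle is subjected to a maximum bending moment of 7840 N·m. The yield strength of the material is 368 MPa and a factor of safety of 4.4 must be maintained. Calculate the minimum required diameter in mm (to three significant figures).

d = 98.5 mm

σ_allow = 368/4.4 = 83.64 MPa.
For a solid circular section σ = 32M/(πd³), so d³ = 32M/(π σ_allow) = 32×7840000/(π×83.64) = 954800 mm³.
d = 98.47 mm.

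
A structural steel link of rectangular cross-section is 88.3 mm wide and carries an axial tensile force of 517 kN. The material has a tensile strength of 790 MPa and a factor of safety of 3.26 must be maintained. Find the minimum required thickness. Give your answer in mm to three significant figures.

t = 24.2 mm

σ_allow = 790/3.26 = 242.3 MPa.
Required area A = F/σ_allow = 517000/242.3 = 2133 mm².
t = A/w = 2133/88.3 = 24.16 mm.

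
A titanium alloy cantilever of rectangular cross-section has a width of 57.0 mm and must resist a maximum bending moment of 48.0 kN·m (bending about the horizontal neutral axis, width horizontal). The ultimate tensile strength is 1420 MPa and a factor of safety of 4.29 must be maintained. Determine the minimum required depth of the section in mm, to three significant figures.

h = 124 mm

σ_allow = 1420/4.29 = 331.0 MPa.
For a rectangular section σ = 6M/(bh²), so h² = 6M/(b σ_allow) = 6×4.8000×10^7/(57.0×331.0) = 15260 mm².
h = 123.6 mm.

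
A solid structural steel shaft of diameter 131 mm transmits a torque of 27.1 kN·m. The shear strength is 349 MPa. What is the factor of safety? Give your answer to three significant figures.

n = 5.68

τ = 16T/(πd³) = 16×2.7100×10^7/(π×131³) = 61.39 MPa.
n = τ_limit/τ = 349/61.39 = 5.685.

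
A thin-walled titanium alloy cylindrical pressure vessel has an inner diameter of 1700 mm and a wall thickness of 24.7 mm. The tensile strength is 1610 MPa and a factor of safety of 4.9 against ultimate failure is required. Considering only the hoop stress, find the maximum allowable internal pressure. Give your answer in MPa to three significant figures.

p_allow = 9.55 MPa

σ_allow = 1610/4.9 = 328.6 MPa.
σ_h = pD/(2t) → p_allow = 2σ_allow t/D = 2×328.6×24.7/1700 = 9.548 MPa.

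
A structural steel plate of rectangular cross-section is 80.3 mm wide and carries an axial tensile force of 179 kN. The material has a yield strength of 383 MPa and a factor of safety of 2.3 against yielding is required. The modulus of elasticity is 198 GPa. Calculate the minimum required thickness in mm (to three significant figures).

t = 13.4 mm

σ_allow = 383/2.3 = 166.5 MPa.
Required area A = F/σ_allow = 179000/166.5 = 1075 mm².
t = A/w = 1075/80.3 = 13.39 mm.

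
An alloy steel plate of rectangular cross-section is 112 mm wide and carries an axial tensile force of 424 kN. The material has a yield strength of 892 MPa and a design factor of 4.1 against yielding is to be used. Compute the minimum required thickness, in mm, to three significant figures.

σ_allow = 892/4.1 = 217.6 MPa.
Required area A = F/σ_allow = 424000/217.6 = 1949 mm².
t = A/w = 1949/112 = 17.40 mm.

t = 17.4 mm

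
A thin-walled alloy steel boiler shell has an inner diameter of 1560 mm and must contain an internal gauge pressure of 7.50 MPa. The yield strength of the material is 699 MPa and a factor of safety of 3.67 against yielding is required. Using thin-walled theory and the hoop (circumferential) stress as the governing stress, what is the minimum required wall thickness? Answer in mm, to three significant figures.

t = 30.7 mm

σ_allow = 699/3.67 = 190.5 MPa.
Hoop stress σ_h = pD/(2t), so t = pD/(2σ_allow) = 7.50×1560/(2×190.5) = 30.71 mm.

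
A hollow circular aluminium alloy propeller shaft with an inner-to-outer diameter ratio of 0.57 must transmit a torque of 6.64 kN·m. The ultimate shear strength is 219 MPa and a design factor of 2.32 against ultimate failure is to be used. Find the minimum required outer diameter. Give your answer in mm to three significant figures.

τ_allow = 219/2.32 = 94.40 MPa.
For a hollow shaft τ = 16T/[πd_o³(1−k⁴)] with k = 0.57, so 1−k⁴ = 0.8944.
d_o³ = 16T/[π τ_allow (1−k⁴)] = 16×6640000/(π×94.40×0.8944) = 400500 mm³.
d_o = 73.71 mm.

d_o = 73.7 mm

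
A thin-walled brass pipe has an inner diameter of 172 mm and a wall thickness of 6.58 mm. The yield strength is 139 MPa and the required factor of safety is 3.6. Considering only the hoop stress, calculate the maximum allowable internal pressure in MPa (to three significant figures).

σ_allow = 139/3.6 = 38.61 MPa.
σ_h = pD/(2t) → p_allow = 2σ_allow t/D = 2×38.61×6.58/172 = 2.954 MPa.

p_allow = 2.95 MPa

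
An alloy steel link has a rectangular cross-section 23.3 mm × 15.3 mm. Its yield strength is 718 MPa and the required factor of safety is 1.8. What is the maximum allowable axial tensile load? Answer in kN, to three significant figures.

F_allow = 142 kN

σ_allow = 718/1.8 = 398.9 MPa.
A = 23.3×15.3 = 356.5 mm².
F_allow = σ_allow × A = 398.9×356.5 = 142200 N.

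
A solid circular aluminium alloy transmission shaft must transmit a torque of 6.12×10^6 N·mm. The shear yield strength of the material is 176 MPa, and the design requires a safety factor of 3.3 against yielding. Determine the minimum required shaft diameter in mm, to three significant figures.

Allowable shear stress τ_allow = 176/3.3 = 53.33 MPa.
For a solid shaft τ = 16T/(πd³), so d³ = 16T/(π τ_allow) = 16×6120000/(π×53.33) = 584400 mm³.
d = (584400)^(1/3) = 83.61 mm.

d = 83.6 mm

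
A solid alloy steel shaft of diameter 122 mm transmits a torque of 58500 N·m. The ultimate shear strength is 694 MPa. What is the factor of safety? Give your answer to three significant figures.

n = 4.23

τ = 16T/(πd³) = 16×5.8500×10^7/(π×122³) = 164.1 MPa.
n = τ_limit/τ = 694/164.1 = 4.230.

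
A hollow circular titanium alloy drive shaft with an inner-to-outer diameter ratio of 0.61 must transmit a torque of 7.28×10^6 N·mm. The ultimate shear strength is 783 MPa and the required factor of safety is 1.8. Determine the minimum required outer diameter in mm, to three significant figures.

d_o = 46.3 mm

τ_allow = 783/1.8 = 435.0 MPa.
For a hollow shaft τ = 16T/[πd_o³(1−k⁴)] with k = 0.61, so 1−k⁴ = 0.8615.
d_o³ = 16T/[π τ_allow (1−k⁴)] = 16×7280000/(π×435.0×0.8615) = 98930 mm³.
d_o = 46.25 mm.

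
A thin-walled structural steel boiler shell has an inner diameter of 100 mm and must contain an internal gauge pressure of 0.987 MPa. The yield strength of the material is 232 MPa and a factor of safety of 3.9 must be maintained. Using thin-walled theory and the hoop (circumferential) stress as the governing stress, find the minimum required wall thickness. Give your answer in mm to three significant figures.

t = 0.830 mm

σ_allow = 232/3.9 = 59.49 MPa.
Hoop stress σ_h = pD/(2t), so t = pD/(2σ_allow) = 0.987×100/(2×59.49) = 0.8296 mm.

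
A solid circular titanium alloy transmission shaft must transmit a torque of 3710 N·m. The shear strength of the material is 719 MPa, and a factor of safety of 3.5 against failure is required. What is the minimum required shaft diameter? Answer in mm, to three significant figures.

d = 45.1 mm

Allowable shear stress τ_allow = 719/3.5 = 205.4 MPa.
For a solid shaft τ = 16T/(πd³), so d³ = 16T/(π τ_allow) = 16×3710000/(π×205.4) = 91980 mm³.
d = (91980)^(1/3) = 45.14 mm.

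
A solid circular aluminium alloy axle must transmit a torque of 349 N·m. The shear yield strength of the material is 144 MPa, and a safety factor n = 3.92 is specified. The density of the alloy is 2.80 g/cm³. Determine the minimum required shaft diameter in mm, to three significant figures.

Allowable shear stress τ_allow = 144/3.92 = 36.73 MPa.
For a solid shaft τ = 16T/(πd³), so d³ = 16T/(π τ_allow) = 16×349000/(π×36.73) = 48390 mm³.
d = (48390)^(1/3) = 36.44 mm.

d = 36.4 mm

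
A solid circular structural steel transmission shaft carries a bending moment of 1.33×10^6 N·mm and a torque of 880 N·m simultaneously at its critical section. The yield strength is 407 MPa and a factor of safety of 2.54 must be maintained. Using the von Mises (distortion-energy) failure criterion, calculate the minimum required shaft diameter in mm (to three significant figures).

σ_allow = σ_y/n = 407/2.54 = 160.2 MPa.
For a solid shaft σ_b = 32M/(πd³) and τ = 16T/(πd³), so the von Mises stress is σ' = (16/πd³)·√(4M²+3T²).
√(4M²+3T²) = √(4×(1.330×10^6)² + 3×(880000)²) = 3.066×10^6 N·mm.
d³ = 16×3.066×10^6/(π×160.2) = 97440 mm³.
d = 46.02 mm.

d = 46.0 mm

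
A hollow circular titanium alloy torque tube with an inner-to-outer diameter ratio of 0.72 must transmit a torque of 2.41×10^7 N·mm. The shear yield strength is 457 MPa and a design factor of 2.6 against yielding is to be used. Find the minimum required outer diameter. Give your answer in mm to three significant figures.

d_o = 98.5 mm

τ_allow = 457/2.6 = 175.8 MPa.
For a hollow shaft τ = 16T/[πd_o³(1−k⁴)] with k = 0.72, so 1−k⁴ = 0.7313.
d_o³ = 16T/[π τ_allow (1−k⁴)] = 16×2.4100×10^7/(π×175.8×0.7313) = 954900 mm³.
d_o = 98.47 mm.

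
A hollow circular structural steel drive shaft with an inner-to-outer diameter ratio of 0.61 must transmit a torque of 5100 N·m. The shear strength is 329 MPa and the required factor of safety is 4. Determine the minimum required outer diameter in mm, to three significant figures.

τ_allow = 329/4 = 82.25 MPa.
For a hollow shaft τ = 16T/[πd_o³(1−k⁴)] with k = 0.61, so 1−k⁴ = 0.8615.
d_o³ = 16T/[π τ_allow (1−k⁴)] = 16×5100000/(π×82.25×0.8615) = 366500 mm³.
d_o = 71.57 mm.

d_o = 71.6 mm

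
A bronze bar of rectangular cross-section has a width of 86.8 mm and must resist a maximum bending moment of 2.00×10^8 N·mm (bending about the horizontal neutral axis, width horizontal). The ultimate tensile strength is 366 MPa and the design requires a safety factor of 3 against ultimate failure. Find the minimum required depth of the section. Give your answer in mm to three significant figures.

h = 337 mm

σ_allow = 366/3 = 122.0 MPa.
For a rectangular section σ = 6M/(bh²), so h² = 6M/(b σ_allow) = 6×2.0000×10^8/(86.8×122.0) = 113300 mm².
h = 336.6 mm.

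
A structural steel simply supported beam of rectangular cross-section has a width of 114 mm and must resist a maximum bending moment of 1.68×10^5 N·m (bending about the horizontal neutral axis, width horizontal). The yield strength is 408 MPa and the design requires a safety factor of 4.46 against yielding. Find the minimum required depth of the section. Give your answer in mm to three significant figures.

σ_allow = 408/4.46 = 91.48 MPa.
For a rectangular section σ = 6M/(bh²), so h² = 6M/(b σ_allow) = 6×1.6800×10^8/(114×91.48) = 96660 mm².
h = 310.9 mm.

h = 311 mm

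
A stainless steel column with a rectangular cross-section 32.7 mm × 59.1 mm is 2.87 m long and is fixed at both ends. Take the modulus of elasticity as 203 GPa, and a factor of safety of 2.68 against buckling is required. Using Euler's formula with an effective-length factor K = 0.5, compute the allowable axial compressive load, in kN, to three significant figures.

P_allow = 62.5 kN

Buckling occurs about the weak axis: I_min = h·b³/12 = 59.1×32.7³/12 = 172200 mm⁴ (b = 32.7 mm is the smaller dimension).
Effective length L_e = KL = 0.5×2.87 m = 1435 mm.
Euler critical load P_cr = π²EI/L_e² = π²×203000×172200/1435² = 167500 N.
P_allow = P_cr/n = 167500/2.68 = 62520 N.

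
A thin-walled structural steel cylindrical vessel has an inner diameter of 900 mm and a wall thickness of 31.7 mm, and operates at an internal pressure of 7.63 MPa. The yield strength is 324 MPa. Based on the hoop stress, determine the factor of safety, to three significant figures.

n = 2.99

σ_h = pD/(2t) = 7.63×900/(2×31.7) = 108.3 MPa.
n = 324/108.3 = 2.991.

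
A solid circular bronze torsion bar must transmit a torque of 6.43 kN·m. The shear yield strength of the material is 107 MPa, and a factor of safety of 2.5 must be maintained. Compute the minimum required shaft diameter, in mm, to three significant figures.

Allowable shear stress τ_allow = 107/2.5 = 42.80 MPa.
For a solid shaft τ = 16T/(πd³), so d³ = 16T/(π τ_allow) = 16×6430000/(π×42.80) = 765100 mm³.
d = (765100)^(1/3) = 91.46 mm.

d = 91.5 mm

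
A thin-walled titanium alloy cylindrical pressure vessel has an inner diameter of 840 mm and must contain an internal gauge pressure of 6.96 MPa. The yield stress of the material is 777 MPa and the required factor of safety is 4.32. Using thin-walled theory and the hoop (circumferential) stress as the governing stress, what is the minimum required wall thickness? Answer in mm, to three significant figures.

σ_allow = 777/4.32 = 179.9 MPa.
Hoop stress σ_h = pD/(2t), so t = pD/(2σ_allow) = 6.96×840/(2×179.9) = 16.25 mm.

t = 16.3 mm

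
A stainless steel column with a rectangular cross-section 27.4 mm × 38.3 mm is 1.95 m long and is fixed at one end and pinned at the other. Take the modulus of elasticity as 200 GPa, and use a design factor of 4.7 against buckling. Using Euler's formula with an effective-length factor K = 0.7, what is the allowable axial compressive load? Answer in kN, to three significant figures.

P_allow = 14.8 kN

Buckling occurs about the weak axis: I_min = h·b³/12 = 38.3×27.4³/12 = 65660 mm⁴ (b = 27.4 mm is the smaller dimension).
Effective length L_e = KL = 0.7×1.95 m = 1365 mm.
Euler critical load P_cr = π²EI/L_e² = π²×200000×65660/1365² = 69560 N.
P_allow = P_cr/n = 69560/4.7 = 14800 N.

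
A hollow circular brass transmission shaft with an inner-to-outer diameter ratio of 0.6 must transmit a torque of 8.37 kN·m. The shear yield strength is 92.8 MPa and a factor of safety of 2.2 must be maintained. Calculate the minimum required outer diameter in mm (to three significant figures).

d_o = 105 mm

τ_allow = 92.8/2.2 = 42.18 MPa.
For a hollow shaft τ = 16T/[πd_o³(1−k⁴)] with k = 0.6, so 1−k⁴ = 0.8704.
d_o³ = 16T/[π τ_allow (1−k⁴)] = 16×8370000/(π×42.18×0.8704) = 1.161×10^6 mm³.
d_o = 105.1 mm.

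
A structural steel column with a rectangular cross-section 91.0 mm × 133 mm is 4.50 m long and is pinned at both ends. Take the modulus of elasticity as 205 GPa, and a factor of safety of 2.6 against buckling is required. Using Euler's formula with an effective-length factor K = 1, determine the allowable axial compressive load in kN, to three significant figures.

Buckling occurs about the weak axis: I_min = h·b³/12 = 133×91.0³/12 = 8.352×10^6 mm⁴ (b = 91.0 mm is the smaller dimension).
Effective length L_e = KL = 1×4.50 m = 4500 mm.
Euler critical load P_cr = π²EI/L_e² = π²×205000×8.352×10^6/4500² = 834500 N.
P_allow = P_cr/n = 834500/2.6 = 321000 N.

P_allow = 321 kN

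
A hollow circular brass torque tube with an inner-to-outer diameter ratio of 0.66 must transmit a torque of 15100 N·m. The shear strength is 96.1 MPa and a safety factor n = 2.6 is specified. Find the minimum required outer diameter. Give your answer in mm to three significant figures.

τ_allow = 96.1/2.6 = 36.96 MPa.
For a hollow shaft τ = 16T/[πd_o³(1−k⁴)] with k = 0.66, so 1−k⁴ = 0.8103.
d_o³ = 16T/[π τ_allow (1−k⁴)] = 16×1.5100×10^7/(π×36.96×0.8103) = 2.568×10^6 mm³.
d_o = 136.9 mm.

d_o = 137 mm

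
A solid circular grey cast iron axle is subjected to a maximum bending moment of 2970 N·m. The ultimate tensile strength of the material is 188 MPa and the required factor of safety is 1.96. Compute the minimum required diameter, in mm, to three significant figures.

σ_allow = 188/1.96 = 95.92 MPa.
For a solid circular section σ = 32M/(πd³), so d³ = 32M/(π σ_allow) = 32×2970000/(π×95.92) = 315400 mm³.
d = 68.07 mm.

d = 68.1 mm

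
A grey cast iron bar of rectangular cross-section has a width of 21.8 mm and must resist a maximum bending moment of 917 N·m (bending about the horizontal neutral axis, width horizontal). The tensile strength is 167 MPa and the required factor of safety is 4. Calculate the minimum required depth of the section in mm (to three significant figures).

σ_allow = 167/4 = 41.75 MPa.
For a rectangular section σ = 6M/(bh²), so h² = 6M/(b σ_allow) = 6×917000/(21.8×41.75) = 6045 mm².
h = 77.75 mm.

h = 77.8 mm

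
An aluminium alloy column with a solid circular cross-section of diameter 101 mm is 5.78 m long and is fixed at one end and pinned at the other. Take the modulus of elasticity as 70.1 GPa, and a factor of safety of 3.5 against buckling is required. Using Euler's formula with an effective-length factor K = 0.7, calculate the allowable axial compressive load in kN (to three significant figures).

I = πd⁴/64 = π×101⁴/64 = 5.108×10^6 mm⁴.
Effective length L_e = KL = 0.7×5.78 m = 4046 mm.
Euler critical load P_cr = π²EI/L_e² = π²×70100×5.108×10^6/4046² = 215900 N.
P_allow = P_cr/n = 215900/3.5 = 61680 N.

P_allow = 61.7 kN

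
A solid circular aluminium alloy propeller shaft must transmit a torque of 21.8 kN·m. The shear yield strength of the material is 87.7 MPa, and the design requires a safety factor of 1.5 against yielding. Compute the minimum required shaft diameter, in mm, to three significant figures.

d = 124 mm

Allowable shear stress τ_allow = 87.7/1.5 = 58.47 MPa.
For a solid shaft τ = 16T/(πd³), so d³ = 16T/(π τ_allow) = 16×2.1800×10^7/(π×58.47) = 1.899×10^6 mm³.
d = (1.899×10^6)^(1/3) = 123.8 mm.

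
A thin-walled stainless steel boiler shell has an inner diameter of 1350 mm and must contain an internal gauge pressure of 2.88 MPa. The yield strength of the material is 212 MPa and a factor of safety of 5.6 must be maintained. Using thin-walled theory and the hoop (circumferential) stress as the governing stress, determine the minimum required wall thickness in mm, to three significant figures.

t = 51.4 mm

σ_allow = 212/5.6 = 37.86 MPa.
Hoop stress σ_h = pD/(2t), so t = pD/(2σ_allow) = 2.88×1350/(2×37.86) = 51.35 mm.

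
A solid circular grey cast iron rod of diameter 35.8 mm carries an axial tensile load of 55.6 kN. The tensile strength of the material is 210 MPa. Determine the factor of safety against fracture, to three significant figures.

A = πd²/4 = 1007 mm².
σ = F/A = 55600/1007 = 55.24 MPa.
n = 210/55.24 = 3.802.

n = 3.80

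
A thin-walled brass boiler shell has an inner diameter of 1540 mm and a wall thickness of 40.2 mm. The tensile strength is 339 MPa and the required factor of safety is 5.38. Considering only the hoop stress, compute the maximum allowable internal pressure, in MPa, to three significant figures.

p_allow = 3.29 MPa

σ_allow = 339/5.38 = 63.01 MPa.
σ_h = pD/(2t) → p_allow = 2σ_allow t/D = 2×63.01×40.2/1540 = 3.290 MPa.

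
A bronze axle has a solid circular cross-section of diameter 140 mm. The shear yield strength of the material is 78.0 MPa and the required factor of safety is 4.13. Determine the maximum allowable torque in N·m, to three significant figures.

T_allow = 10200 N·m

τ_allow = 78.0/4.13 = 18.89 MPa.
For a solid shaft T_allow = τ_allow·πd³/16; πd³/16 = π×140³/16 = 538800 mm³.
T_allow = 18.89×538800 = 1.018×10^7 N·mm = 10180 N·m.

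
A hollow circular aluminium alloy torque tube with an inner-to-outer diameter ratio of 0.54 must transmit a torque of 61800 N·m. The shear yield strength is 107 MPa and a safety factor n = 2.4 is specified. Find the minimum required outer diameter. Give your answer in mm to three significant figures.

τ_allow = 107/2.4 = 44.58 MPa.
For a hollow shaft τ = 16T/[πd_o³(1−k⁴)] with k = 0.54, so 1−k⁴ = 0.9150.
d_o³ = 16T/[π τ_allow (1−k⁴)] = 16×6.1800×10^7/(π×44.58×0.9150) = 7.716×10^6 mm³.
d_o = 197.6 mm.

d_o = 198 mm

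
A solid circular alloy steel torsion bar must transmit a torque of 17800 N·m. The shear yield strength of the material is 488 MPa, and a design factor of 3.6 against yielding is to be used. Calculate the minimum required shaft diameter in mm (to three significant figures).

d = 87.4 mm

Allowable shear stress τ_allow = 488/3.6 = 135.6 MPa.
For a solid shaft τ = 16T/(πd³), so d³ = 16T/(π τ_allow) = 16×1.7800×10^7/(π×135.6) = 668800 mm³.
d = (668800)^(1/3) = 87.45 mm.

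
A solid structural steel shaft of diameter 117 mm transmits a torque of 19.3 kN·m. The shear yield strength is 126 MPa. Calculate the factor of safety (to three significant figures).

n = 2.05

τ = 16T/(πd³) = 16×1.9300×10^7/(π×117³) = 61.37 MPa.
n = τ_limit/τ = 126/61.37 = 2.053.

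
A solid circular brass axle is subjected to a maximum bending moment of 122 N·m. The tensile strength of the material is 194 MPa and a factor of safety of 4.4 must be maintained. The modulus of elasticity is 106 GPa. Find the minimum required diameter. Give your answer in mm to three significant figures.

σ_allow = 194/4.4 = 44.09 MPa.
For a solid circular section σ = 32M/(πd³), so d³ = 32M/(π σ_allow) = 32×122000/(π×44.09) = 28180 mm³.
d = 30.43 mm.

d = 30.4 mm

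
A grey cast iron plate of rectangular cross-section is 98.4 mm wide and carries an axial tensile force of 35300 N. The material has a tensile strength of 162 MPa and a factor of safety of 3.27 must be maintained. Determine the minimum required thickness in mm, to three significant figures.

σ_allow = 162/3.27 = 49.54 MPa.
Required area A = F/σ_allow = 35300/49.54 = 712.5 mm².
t = A/w = 712.5/98.4 = 7.241 mm.

t = 7.24 mm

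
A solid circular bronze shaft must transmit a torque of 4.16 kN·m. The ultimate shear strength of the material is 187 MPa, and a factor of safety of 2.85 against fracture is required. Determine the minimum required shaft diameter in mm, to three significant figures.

Allowable shear stress τ_allow = 187/2.85 = 65.61 MPa.
For a solid shaft τ = 16T/(πd³), so d³ = 16T/(π τ_allow) = 16×4160000/(π×65.61) = 322900 mm³.
d = (322900)^(1/3) = 68.60 mm.

d = 68.6 mm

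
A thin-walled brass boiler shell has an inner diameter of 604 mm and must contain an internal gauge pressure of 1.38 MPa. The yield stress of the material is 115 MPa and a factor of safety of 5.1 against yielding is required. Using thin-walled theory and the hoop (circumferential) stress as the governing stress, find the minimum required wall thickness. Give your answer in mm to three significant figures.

t = 18.5 mm

σ_allow = 115/5.1 = 22.55 MPa.
Hoop stress σ_h = pD/(2t), so t = pD/(2σ_allow) = 1.38×604/(2×22.55) = 18.48 mm.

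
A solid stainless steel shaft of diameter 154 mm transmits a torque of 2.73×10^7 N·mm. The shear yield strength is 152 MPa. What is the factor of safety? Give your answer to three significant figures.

n = 3.99

τ = 16T/(πd³) = 16×2.7300×10^7/(π×154³) = 38.07 MPa.
n = τ_limit/τ = 152/38.07 = 3.993.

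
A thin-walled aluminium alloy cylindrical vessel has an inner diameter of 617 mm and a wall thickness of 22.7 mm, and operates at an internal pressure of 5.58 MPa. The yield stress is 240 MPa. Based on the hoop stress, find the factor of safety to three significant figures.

σ_h = pD/(2t) = 5.58×617/(2×22.7) = 75.83 MPa.
n = 240/75.83 = 3.165.

n = 3.16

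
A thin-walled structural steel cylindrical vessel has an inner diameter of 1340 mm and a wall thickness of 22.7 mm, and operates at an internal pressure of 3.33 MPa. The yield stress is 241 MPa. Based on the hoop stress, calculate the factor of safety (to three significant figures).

n = 2.45

σ_h = pD/(2t) = 3.33×1340/(2×22.7) = 98.29 MPa.
n = 241/98.29 = 2.452.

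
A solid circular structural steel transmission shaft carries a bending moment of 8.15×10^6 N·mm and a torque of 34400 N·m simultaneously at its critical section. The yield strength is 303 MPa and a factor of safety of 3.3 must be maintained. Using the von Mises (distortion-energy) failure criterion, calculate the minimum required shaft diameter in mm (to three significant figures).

d = 151 mm

σ_allow = σ_y/n = 303/3.3 = 91.82 MPa.
For a solid shaft σ_b = 32M/(πd³) and τ = 16T/(πd³), so the von Mises stress is σ' = (16/πd³)·√(4M²+3T²).
√(4M²+3T²) = √(4×(8.150×10^6)² + 3×(3.440×10^7)²) = 6.177×10^7 N·mm.
d³ = 16×6.177×10^7/(π×91.82) = 3.426×10^6 mm³.
d = 150.8 mm.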